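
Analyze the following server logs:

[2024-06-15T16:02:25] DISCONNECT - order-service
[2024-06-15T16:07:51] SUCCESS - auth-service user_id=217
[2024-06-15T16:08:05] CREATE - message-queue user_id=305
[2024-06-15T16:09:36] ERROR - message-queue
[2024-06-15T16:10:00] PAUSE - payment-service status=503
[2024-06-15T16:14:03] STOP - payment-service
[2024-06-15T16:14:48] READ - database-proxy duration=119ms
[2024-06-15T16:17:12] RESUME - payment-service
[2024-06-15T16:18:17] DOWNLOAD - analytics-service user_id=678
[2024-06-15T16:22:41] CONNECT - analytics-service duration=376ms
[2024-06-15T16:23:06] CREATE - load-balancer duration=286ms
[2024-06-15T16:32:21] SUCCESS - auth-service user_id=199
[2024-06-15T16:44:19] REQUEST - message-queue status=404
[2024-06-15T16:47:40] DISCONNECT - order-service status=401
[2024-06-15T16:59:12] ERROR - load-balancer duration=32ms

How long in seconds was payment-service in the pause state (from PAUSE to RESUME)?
432

To calculate state duration:

1. Find PAUSE event for payment-service: 2024-06-15T16:10:00
2. Find RESUME event for payment-service: 2024-06-15T16:17:12
3. Calculate duration: 2024-06-15T16:17:12 - 2024-06-15T16:10:00 = 432 seconds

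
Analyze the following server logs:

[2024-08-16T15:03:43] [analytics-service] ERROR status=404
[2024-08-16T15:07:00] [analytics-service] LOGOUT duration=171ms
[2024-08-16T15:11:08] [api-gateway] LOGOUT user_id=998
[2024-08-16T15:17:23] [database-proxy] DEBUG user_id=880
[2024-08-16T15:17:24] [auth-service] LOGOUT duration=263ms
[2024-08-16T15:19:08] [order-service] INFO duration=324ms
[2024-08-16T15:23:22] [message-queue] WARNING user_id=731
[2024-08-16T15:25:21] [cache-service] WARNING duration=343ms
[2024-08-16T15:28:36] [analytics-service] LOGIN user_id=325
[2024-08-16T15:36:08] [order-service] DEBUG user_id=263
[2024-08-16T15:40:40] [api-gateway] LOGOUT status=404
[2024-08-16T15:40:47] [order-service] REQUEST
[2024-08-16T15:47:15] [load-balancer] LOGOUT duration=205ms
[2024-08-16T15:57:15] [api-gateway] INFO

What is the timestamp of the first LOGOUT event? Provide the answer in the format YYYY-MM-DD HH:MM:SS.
2024-08-16 15:07:00

To find the first event:

1. Filter for all LOGOUT events
2. Sort by timestamp
3. Select the first one
4. Timestamp: 2024-08-16 15:07:00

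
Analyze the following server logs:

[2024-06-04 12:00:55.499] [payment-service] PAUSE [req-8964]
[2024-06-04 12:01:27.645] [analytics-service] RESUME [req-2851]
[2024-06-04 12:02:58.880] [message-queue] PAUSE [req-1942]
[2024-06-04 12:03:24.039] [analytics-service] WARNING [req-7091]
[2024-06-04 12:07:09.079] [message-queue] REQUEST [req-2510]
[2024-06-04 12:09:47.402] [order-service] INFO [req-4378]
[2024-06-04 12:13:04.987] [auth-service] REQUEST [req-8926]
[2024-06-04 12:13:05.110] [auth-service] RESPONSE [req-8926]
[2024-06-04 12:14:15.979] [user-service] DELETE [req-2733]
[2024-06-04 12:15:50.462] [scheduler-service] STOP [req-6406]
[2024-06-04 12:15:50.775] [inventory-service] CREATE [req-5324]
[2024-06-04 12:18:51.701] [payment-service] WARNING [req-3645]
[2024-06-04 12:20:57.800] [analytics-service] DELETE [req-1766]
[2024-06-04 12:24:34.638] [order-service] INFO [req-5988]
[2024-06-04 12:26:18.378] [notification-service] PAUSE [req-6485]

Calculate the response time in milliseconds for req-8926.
123

To calculate latency:

1. Find REQUEST with id req-8926: 2024-06-04 12:13:04.987
2. Find RESPONSE with id req-8926: 2024-06-04 12:13:05.110
3. Latency: 2024-06-04 12:13:05.110 - 2024-06-04 12:13:04.987 = 123ms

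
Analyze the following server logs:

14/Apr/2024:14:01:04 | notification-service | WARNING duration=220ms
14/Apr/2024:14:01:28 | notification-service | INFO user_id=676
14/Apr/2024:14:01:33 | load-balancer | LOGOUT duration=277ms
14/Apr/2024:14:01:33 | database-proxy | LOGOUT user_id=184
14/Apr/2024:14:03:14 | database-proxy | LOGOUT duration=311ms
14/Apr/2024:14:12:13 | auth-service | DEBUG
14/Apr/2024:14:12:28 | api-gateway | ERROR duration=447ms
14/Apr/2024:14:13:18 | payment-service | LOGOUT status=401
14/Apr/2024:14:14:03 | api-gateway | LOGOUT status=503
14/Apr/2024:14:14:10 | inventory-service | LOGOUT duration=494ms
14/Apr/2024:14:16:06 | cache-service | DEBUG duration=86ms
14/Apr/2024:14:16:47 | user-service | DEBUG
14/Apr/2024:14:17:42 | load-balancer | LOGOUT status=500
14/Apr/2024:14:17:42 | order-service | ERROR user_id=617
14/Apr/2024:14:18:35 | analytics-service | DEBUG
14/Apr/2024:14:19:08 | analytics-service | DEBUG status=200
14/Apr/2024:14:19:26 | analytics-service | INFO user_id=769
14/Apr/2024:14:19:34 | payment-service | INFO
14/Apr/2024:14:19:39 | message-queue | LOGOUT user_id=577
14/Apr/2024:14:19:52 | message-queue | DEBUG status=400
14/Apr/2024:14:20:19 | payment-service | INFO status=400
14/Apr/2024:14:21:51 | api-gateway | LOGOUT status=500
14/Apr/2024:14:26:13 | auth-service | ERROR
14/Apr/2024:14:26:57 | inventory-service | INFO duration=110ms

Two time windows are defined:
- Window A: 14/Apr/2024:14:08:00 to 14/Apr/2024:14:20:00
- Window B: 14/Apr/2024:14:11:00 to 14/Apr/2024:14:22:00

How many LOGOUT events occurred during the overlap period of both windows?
5

To find overlap events:

1. Window A: 14/Apr/2024:14:08:00 to 14/Apr/2024:14:20:00
2. Window B: 14/Apr/2024:14:11:00 to 14/Apr/2024:14:22:00
3. Overlap period: 14/Apr/2024:14:11:00 to 14/Apr/2024:14:20:00
4. Count LOGOUT events in overlap: 5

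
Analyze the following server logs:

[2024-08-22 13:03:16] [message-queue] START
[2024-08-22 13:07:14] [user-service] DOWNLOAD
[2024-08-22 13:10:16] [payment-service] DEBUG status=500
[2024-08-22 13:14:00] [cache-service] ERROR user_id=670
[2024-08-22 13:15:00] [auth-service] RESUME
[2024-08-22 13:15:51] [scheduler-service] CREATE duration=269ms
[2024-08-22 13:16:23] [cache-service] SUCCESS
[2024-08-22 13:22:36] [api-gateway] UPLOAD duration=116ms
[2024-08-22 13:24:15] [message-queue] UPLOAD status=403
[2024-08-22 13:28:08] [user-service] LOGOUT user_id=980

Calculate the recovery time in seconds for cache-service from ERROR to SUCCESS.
143

To calculate recovery time:

1. Find ERROR event for cache-service: 2024-08-22 13:14:00
2. Find next SUCCESS event for cache-service: 2024-08-22 13:16:23
3. Recovery time: 2024-08-22 13:16:23 - 2024-08-22 13:14:00 = 143 seconds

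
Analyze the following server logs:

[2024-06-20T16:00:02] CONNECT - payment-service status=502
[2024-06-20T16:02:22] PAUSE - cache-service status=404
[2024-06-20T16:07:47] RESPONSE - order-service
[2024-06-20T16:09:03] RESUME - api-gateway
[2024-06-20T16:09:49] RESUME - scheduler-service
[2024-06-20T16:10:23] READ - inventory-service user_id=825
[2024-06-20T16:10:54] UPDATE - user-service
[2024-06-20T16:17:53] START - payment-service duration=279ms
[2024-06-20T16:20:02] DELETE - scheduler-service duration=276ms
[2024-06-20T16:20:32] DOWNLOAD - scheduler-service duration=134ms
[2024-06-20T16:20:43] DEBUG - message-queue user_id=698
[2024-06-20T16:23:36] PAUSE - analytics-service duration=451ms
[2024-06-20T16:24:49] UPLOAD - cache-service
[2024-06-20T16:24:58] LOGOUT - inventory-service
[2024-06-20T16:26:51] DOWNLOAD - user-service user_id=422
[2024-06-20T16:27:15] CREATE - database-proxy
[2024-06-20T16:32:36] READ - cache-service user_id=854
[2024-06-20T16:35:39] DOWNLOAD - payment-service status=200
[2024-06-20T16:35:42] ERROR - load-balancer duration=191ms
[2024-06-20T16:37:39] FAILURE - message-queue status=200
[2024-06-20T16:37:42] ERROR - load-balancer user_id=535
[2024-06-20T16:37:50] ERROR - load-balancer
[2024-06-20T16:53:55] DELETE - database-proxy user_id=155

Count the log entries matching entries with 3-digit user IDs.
6

To find matching entries:

1. Pattern to match: entries with 3-digit user IDs
2. Scan each log entry for the pattern
3. Count matches: 6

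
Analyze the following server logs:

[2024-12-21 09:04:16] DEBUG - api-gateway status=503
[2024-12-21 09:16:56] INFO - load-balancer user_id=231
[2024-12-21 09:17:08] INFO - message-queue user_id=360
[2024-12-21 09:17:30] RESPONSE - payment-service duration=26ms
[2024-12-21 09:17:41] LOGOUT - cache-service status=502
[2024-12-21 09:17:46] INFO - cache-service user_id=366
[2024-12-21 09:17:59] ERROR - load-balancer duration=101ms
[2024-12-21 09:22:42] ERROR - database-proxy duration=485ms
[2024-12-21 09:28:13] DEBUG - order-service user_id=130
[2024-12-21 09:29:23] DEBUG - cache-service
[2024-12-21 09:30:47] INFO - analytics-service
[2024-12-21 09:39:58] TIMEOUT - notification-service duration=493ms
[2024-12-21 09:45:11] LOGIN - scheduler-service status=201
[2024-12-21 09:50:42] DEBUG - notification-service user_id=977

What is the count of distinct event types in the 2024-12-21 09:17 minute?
4

To count unique event types:

1. Filter events in the minute starting at 2024-12-21 09:17
2. Extract event types from matching entries
3. Count unique types: 4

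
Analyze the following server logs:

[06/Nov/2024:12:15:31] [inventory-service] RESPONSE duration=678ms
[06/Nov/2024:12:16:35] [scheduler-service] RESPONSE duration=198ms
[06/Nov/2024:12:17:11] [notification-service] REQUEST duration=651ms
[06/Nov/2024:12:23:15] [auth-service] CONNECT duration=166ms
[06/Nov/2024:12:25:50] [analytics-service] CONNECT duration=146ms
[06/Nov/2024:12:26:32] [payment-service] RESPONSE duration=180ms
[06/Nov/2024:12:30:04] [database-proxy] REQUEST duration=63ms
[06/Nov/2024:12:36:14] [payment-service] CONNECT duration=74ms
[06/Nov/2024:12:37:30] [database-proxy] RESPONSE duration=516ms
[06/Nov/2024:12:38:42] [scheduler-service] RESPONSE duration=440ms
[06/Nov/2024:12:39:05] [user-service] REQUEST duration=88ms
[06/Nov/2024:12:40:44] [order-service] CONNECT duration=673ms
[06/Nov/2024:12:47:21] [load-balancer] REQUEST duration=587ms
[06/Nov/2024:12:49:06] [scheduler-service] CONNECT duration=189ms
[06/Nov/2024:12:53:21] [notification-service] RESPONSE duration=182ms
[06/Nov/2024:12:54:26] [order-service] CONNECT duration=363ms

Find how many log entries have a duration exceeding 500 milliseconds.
5

To count timeouts:

1. Threshold: 500ms
2. Extract duration from each log entry
3. Count entries where duration > 500
4. Timeout count: 5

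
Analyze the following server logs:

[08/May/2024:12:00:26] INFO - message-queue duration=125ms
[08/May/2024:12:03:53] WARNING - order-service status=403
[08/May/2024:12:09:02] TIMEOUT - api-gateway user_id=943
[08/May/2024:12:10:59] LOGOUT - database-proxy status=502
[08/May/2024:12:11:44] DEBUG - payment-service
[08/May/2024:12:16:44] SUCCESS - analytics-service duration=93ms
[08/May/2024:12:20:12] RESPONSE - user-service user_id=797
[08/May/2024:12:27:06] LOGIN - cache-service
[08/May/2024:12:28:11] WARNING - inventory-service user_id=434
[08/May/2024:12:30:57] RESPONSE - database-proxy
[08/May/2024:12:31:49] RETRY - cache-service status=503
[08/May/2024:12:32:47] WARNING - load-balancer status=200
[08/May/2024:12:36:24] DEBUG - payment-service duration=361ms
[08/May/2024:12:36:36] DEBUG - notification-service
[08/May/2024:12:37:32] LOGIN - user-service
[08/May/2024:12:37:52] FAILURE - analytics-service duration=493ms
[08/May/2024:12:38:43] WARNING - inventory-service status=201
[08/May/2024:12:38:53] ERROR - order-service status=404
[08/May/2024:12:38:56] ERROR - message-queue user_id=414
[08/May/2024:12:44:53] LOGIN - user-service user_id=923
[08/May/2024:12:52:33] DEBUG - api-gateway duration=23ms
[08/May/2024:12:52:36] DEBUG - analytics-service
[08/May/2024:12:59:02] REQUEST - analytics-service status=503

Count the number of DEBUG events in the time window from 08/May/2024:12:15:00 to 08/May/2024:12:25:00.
0

To count events in the time window:

1. Window boundaries: 08/May/2024:12:15:00 to 08/May/2024:12:25:00
2. Filter for DEBUG events within this window
3. Count matching events: 0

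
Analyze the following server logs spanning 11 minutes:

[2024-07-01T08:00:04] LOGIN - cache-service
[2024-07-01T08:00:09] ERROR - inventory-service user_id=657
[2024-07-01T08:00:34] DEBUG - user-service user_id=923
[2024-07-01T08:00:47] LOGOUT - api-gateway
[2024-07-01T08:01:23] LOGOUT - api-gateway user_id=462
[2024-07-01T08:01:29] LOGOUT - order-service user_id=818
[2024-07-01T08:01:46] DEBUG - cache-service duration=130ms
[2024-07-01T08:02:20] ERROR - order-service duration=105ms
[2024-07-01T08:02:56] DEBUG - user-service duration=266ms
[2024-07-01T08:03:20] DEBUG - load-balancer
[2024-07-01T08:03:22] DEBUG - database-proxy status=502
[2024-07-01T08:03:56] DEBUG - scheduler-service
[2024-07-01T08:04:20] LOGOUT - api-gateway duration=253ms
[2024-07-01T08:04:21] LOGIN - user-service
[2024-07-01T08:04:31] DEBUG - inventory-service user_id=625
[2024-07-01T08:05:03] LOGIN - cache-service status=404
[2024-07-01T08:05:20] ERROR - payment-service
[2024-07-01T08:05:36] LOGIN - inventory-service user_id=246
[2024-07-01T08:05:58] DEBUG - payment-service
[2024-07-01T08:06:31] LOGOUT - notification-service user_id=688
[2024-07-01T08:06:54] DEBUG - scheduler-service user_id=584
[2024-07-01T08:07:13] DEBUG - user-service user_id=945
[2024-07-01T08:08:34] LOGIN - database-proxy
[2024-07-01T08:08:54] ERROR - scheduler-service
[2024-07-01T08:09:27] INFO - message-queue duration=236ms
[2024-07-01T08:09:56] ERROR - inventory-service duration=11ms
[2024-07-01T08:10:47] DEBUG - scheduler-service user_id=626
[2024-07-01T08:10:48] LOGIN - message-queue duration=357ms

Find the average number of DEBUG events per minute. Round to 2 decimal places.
1.0

To calculate the rate:

1. Count total DEBUG events: 11
2. Total time period: 11 minutes
3. Rate = 11 / 11 = 1.0 events per minute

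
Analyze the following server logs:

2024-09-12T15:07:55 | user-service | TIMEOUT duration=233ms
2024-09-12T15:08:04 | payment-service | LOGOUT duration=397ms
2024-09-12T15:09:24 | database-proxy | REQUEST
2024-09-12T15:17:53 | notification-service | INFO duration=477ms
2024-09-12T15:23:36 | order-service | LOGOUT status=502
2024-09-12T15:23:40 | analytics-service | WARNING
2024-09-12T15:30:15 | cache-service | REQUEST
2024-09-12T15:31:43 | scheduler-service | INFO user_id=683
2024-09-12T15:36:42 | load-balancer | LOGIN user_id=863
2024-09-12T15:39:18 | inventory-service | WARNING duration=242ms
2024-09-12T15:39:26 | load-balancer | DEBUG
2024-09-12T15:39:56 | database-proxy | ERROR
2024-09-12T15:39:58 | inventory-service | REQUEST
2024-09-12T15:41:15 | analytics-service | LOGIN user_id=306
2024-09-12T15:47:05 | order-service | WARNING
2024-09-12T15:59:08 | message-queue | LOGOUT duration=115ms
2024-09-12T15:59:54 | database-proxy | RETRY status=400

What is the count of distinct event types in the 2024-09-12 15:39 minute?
4

To count unique event types:

1. Filter events in the minute starting at 2024-09-12 15:39
2. Extract event types from matching entries
3. Count unique types: 4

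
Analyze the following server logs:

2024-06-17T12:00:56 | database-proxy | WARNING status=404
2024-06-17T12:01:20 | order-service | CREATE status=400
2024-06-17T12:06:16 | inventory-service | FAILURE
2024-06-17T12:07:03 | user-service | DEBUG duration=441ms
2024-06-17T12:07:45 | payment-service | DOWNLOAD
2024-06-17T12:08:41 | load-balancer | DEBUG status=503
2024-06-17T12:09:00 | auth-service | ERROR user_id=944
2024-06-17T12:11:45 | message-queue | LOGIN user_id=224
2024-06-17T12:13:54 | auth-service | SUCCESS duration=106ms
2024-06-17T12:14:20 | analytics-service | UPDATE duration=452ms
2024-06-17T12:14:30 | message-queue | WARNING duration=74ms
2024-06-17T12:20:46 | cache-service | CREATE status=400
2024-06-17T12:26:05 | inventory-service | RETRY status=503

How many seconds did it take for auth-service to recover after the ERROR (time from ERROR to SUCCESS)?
294

To calculate recovery time:

1. Find ERROR event for auth-service: 2024-06-17T12:09:00
2. Find next SUCCESS event for auth-service: 2024-06-17T12:13:54
3. Recovery time: 2024-06-17T12:13:54 - 2024-06-17T12:09:00 = 294 seconds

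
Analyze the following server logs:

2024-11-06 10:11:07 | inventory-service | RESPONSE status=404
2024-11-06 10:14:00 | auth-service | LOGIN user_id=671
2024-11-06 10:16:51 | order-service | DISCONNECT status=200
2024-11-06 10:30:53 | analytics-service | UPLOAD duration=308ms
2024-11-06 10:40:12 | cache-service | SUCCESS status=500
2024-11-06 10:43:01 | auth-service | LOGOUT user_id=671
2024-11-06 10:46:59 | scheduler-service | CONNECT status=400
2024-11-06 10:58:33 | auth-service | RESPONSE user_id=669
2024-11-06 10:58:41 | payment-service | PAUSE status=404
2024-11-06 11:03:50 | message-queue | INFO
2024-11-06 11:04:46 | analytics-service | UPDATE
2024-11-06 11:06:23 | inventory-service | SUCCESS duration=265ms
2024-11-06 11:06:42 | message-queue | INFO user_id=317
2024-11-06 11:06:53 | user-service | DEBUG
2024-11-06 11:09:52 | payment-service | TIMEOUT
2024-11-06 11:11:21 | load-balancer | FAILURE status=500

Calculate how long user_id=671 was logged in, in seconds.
1741

To calculate session duration:

1. Find LOGIN event for user_id=671: 2024-11-06 10:14:00
2. Find LOGOUT event for user_id=671: 2024-11-06 10:43:01
3. Session duration: 2024-11-06 10:43:01 - 2024-11-06 10:14:00 = 1741 seconds (29 minutes)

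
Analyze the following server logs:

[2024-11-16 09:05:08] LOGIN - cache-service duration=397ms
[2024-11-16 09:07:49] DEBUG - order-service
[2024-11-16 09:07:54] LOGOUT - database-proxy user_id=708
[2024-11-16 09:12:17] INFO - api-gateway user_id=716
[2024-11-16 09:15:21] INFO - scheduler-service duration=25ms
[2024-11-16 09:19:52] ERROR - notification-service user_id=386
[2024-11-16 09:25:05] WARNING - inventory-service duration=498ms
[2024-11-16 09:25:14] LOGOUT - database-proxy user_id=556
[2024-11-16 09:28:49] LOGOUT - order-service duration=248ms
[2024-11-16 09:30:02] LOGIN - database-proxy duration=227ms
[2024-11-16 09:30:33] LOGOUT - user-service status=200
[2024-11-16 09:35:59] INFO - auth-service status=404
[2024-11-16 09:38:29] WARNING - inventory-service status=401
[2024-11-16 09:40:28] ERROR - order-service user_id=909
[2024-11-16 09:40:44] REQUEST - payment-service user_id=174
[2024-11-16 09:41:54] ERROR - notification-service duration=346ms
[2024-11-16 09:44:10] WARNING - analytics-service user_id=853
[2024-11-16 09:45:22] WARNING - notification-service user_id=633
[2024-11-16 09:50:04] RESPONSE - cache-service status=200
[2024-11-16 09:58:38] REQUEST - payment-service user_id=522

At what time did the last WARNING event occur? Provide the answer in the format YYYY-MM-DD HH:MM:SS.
2024-11-16 09:45:22

To find the last event:

1. Filter for all WARNING events
2. Sort by timestamp
3. Select the last one
4. Timestamp: 2024-11-16 09:45:22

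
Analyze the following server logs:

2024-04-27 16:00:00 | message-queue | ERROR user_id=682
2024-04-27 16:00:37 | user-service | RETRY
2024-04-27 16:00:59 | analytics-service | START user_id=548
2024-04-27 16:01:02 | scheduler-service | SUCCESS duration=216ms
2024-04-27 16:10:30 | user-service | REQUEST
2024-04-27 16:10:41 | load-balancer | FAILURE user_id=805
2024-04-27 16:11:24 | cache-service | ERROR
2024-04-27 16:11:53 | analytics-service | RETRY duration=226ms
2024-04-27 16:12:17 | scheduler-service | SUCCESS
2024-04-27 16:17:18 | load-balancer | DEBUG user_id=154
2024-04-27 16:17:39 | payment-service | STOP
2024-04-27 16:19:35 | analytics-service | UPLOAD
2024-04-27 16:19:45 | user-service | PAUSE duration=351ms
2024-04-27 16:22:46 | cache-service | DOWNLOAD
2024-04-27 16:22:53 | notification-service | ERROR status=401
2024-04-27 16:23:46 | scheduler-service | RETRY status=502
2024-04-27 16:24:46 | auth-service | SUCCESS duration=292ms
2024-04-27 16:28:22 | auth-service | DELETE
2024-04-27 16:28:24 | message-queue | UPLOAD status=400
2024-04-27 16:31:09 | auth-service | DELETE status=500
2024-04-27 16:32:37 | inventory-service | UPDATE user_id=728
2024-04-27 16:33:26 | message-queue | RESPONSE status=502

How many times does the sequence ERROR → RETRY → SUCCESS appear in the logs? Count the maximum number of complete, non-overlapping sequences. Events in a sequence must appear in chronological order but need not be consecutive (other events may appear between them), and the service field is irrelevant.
3

To count sequences:

1. Look for pattern: ERROR → RETRY → SUCCESS
2. Greedily scan the log in chronological order, matching each sequence element in turn (ignoring service)
3. Each time the full pattern completes, increment the count and restart matching from the next event
4. Complete non-overlapping sequences found: 3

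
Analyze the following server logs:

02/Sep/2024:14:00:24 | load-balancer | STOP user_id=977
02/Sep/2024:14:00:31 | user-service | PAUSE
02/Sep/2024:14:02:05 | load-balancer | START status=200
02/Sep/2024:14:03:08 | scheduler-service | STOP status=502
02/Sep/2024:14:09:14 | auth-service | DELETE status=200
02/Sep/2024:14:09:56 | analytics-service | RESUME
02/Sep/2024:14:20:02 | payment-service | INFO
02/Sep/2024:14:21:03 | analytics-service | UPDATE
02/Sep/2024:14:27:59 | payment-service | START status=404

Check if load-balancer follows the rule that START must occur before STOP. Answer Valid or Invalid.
Invalid

To validate ordering:

1. Required order: START → STOP
2. Rule: START must occur before STOP
3. Check actual order of events for load-balancer
4. Result: Invalid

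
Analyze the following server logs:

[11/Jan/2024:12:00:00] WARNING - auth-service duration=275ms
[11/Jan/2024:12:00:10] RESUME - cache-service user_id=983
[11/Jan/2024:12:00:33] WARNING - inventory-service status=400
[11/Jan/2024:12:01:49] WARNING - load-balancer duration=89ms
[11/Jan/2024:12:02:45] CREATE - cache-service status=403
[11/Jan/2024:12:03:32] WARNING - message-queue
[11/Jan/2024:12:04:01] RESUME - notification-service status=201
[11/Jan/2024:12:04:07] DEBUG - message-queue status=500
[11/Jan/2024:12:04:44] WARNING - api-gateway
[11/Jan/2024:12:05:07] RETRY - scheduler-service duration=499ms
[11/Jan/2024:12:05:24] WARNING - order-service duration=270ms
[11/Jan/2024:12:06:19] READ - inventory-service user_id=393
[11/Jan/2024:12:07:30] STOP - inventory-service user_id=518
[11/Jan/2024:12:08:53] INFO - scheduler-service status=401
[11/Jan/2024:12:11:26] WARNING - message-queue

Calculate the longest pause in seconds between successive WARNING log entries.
362

To find the longest gap:

1. Extract all WARNING events in chronological order
2. Calculate time differences between consecutive events
3. Find the maximum difference
4. Longest gap: 362 seconds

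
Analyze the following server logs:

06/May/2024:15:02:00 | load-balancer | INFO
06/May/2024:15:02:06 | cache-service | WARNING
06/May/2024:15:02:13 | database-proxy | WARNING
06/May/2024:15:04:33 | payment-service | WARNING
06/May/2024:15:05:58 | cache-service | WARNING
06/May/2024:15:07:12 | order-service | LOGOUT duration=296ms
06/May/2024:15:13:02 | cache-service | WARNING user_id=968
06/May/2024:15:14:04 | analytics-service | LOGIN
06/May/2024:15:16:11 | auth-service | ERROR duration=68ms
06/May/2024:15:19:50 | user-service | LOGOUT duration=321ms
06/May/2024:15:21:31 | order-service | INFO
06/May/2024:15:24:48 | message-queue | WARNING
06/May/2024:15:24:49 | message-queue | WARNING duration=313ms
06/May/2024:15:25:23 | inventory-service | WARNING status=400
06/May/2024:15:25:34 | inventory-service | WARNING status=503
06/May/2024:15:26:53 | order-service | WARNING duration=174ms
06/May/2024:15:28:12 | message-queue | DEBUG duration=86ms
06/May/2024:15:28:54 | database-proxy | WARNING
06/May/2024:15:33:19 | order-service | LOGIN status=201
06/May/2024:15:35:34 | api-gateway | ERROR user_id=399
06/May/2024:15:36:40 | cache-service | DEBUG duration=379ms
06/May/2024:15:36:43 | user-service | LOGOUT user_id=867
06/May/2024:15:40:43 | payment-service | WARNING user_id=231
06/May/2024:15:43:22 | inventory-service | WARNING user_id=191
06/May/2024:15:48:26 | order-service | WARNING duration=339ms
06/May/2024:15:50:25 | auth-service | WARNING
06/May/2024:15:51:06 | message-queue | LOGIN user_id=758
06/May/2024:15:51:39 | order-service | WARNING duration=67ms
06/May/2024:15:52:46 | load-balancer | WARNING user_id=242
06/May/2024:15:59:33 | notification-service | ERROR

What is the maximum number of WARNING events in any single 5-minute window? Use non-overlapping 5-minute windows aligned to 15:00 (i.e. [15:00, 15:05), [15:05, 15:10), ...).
4

To find the burst window:

1. Divide the log period into non-overlapping 5-minute windows starting at 15:00
2. Count WARNING events in each window
3. Find the window with maximum count
4. Maximum events in a window: 4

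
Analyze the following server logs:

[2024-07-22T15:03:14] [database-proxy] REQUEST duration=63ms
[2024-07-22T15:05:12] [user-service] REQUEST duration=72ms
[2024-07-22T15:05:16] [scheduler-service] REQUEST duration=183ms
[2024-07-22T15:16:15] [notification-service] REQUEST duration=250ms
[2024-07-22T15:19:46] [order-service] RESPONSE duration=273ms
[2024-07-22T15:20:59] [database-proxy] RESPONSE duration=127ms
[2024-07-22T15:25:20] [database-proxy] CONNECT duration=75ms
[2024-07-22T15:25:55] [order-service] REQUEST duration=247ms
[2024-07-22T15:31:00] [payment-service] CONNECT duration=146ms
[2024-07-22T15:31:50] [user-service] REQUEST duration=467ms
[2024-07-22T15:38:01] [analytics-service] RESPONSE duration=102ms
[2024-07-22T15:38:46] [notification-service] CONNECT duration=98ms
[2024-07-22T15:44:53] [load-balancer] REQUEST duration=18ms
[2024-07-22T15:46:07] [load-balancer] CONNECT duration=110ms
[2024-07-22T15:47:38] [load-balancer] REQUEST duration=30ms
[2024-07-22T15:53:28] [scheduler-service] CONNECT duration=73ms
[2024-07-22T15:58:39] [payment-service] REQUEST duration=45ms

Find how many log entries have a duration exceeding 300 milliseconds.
1

To count timeouts:

1. Threshold: 300ms
2. Extract duration from each log entry
3. Count entries where duration > 300
4. Timeout count: 1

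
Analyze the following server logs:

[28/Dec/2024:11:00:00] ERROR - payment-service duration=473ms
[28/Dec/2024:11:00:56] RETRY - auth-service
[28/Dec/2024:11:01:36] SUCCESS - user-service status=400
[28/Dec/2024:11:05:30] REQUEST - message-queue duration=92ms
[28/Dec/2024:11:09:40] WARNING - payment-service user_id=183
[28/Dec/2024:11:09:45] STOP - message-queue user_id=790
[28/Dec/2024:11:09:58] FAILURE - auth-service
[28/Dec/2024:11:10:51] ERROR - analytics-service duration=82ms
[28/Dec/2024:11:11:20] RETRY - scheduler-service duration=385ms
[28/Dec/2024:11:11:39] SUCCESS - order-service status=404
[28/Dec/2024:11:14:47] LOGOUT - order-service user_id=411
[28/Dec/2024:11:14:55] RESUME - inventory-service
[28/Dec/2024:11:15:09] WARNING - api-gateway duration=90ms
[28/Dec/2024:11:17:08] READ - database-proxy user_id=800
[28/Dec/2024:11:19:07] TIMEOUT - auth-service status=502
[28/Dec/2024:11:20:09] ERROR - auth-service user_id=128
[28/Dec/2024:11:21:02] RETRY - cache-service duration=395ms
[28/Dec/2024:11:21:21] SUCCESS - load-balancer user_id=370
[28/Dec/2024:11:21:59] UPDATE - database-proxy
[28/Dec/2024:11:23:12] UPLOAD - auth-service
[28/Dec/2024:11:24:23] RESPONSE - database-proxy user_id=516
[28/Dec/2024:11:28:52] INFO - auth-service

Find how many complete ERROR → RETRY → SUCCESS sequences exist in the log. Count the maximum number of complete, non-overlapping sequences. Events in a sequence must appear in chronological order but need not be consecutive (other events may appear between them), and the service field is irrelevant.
3

To count sequences:

1. Look for pattern: ERROR → RETRY → SUCCESS
2. Greedily scan the log in chronological order, matching each sequence element in turn (ignoring service)
3. Each time the full pattern completes, increment the count and restart matching from the next event
4. Complete non-overlapping sequences found: 3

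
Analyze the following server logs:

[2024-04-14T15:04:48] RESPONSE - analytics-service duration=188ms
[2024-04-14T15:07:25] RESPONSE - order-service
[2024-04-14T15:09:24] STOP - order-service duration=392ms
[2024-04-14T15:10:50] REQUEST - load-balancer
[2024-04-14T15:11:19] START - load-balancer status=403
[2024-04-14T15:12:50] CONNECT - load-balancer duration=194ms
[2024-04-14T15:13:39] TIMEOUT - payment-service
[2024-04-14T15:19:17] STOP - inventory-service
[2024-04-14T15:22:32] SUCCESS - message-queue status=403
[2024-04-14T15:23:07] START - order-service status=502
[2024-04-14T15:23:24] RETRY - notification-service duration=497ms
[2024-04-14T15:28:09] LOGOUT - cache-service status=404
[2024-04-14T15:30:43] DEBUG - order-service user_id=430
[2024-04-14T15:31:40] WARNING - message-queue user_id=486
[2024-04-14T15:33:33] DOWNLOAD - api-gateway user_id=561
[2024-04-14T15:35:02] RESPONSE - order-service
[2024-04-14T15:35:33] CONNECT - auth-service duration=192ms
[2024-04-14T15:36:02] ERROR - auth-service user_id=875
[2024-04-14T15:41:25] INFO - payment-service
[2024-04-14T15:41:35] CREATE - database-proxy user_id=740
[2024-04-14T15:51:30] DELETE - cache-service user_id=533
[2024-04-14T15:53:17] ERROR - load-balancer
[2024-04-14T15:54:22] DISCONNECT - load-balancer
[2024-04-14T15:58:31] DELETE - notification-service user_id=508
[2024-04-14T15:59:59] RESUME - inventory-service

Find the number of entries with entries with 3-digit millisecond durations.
5

To find matching entries:

1. Pattern to match: entries with 3-digit millisecond durations
2. Scan each log entry for the pattern
3. Count matches: 5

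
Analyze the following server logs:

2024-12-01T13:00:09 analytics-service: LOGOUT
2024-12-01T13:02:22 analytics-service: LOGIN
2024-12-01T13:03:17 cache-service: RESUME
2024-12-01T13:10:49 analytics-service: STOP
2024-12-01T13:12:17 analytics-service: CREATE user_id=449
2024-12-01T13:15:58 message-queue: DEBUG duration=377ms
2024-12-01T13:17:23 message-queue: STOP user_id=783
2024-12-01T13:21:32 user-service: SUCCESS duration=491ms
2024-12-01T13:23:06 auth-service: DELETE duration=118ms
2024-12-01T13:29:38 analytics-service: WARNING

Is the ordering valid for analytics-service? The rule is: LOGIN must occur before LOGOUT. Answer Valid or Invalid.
Invalid

To validate ordering:

1. Required order: LOGIN → LOGOUT
2. Rule: LOGIN must occur before LOGOUT
3. Check actual order of events for analytics-service
4. Result: Invalid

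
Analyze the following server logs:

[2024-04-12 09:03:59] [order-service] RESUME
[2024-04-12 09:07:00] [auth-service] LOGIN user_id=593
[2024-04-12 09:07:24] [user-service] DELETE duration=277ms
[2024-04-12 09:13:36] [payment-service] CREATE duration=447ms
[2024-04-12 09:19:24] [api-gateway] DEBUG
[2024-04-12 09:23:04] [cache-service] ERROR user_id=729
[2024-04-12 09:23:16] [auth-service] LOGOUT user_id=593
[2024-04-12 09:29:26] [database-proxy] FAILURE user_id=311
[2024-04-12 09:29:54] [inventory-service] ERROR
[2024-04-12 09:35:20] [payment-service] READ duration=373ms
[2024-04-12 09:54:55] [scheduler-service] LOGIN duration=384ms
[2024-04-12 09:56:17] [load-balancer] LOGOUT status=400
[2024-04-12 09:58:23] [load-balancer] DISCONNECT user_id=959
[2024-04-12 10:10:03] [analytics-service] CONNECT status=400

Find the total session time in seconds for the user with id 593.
976

To calculate session duration:

1. Find LOGIN event for user_id=593: 2024-04-12 09:07:00
2. Find LOGOUT event for user_id=593: 2024-04-12 09:23:16
3. Session duration: 2024-04-12 09:23:16 - 2024-04-12 09:07:00 = 976 seconds (16 minutes)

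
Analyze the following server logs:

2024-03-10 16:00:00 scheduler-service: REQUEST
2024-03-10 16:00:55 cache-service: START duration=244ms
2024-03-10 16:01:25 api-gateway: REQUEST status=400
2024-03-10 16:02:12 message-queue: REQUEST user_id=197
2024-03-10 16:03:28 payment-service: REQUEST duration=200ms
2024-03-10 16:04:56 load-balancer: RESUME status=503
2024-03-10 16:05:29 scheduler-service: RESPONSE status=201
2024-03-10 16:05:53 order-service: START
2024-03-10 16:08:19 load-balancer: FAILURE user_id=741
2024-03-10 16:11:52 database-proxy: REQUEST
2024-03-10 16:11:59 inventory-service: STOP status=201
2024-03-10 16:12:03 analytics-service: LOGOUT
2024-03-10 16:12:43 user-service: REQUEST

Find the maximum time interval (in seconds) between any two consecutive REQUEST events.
504

To find the longest gap:

1. Extract all REQUEST events in chronological order
2. Calculate time differences between consecutive events
3. Find the maximum difference
4. Longest gap: 504 seconds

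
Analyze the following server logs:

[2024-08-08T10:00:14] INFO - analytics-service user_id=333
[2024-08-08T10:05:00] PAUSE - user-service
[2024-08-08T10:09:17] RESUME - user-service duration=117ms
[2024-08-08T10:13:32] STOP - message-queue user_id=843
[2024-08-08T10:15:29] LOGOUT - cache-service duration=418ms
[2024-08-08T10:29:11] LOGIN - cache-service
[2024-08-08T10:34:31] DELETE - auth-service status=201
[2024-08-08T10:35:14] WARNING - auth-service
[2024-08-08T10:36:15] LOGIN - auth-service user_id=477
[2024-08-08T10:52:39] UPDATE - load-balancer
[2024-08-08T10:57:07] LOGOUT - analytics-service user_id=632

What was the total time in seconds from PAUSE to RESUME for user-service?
257

To calculate state duration:

1. Find PAUSE event for user-service: 2024-08-08T10:05:00
2. Find RESUME event for user-service: 2024-08-08T10:09:17
3. Calculate duration: 2024-08-08T10:09:17 - 2024-08-08T10:05:00 = 257 seconds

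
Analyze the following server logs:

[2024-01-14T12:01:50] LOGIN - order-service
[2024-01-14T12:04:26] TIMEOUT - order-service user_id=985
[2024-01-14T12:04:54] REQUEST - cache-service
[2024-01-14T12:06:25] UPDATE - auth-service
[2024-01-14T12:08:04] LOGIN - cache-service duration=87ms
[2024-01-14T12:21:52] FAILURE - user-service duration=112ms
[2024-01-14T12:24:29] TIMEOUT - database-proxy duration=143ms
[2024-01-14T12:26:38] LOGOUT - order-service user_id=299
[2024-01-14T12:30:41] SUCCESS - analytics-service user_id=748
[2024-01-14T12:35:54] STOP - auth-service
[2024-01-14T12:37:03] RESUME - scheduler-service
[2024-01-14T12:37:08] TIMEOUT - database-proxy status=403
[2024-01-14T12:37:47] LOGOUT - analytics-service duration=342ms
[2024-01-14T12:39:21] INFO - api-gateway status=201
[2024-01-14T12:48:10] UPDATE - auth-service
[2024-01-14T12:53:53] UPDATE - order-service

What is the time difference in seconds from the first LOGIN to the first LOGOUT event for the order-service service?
1488

To find the time between events:

1. Locate the first LOGIN event for order-service: 2024-01-14T12:01:50
2. Locate the first LOGOUT event for order-service: 2024-01-14T12:26:38
3. Calculate the difference: 2024-01-14T12:26:38 - 2024-01-14T12:01:50 = 1488 seconds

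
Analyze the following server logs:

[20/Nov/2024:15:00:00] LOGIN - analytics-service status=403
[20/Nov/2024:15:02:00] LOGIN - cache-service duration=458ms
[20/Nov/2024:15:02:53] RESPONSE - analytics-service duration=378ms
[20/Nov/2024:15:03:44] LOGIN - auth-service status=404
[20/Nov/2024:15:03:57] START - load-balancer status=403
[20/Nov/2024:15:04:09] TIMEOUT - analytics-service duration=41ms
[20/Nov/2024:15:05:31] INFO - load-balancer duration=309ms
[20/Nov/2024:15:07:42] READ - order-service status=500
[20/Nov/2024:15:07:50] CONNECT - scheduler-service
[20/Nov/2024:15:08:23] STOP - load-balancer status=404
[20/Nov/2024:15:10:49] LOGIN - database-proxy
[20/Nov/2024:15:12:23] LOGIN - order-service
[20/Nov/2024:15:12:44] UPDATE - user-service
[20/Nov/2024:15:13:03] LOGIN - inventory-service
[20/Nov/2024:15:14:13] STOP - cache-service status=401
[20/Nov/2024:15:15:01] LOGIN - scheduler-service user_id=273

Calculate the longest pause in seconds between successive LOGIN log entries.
425

To find the longest gap:

1. Extract all LOGIN events in chronological order
2. Calculate time differences between consecutive events
3. Find the maximum difference
4. Longest gap: 425 seconds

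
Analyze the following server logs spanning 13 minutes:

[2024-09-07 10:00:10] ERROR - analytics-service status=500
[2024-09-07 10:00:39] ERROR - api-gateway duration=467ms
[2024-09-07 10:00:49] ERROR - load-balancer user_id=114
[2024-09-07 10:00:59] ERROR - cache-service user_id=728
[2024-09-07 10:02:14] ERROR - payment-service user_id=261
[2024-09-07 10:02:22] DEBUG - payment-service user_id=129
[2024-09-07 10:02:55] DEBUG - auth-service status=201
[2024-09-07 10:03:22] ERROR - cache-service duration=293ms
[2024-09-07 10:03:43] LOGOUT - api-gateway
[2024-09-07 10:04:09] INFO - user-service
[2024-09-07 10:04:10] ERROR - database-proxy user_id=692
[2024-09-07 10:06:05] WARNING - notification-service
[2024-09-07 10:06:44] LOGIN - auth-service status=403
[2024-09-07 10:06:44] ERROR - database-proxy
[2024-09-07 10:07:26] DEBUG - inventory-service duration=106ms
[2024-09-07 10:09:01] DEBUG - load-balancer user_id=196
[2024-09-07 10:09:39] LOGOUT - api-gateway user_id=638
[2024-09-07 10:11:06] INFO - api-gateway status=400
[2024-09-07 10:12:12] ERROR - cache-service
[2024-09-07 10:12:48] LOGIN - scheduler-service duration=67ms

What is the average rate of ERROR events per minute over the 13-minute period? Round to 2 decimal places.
0.69

To calculate the rate:

1. Count total ERROR events: 9
2. Total time period: 13 minutes
3. Rate = 9 / 13 = 0.69 events per minute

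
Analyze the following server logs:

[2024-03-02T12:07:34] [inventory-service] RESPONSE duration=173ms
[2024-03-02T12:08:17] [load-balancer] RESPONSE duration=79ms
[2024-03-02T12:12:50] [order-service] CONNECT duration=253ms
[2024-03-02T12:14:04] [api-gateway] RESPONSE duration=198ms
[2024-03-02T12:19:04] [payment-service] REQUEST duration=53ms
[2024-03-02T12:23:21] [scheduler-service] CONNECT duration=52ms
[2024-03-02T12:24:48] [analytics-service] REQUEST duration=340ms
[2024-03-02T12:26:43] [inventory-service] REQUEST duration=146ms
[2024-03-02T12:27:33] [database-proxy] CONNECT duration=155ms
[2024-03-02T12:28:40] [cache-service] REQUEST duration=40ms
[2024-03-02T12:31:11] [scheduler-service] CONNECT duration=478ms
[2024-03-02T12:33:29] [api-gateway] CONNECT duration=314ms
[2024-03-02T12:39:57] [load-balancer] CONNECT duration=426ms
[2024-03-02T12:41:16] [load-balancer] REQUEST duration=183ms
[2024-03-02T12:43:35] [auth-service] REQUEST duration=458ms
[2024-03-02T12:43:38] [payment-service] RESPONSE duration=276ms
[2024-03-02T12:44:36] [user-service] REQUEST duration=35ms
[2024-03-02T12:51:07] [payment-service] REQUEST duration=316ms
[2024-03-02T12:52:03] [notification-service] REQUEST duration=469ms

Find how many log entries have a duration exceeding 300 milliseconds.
7

To count timeouts:

1. Threshold: 300ms
2. Extract duration from each log entry
3. Count entries where duration > 300
4. Timeout count: 7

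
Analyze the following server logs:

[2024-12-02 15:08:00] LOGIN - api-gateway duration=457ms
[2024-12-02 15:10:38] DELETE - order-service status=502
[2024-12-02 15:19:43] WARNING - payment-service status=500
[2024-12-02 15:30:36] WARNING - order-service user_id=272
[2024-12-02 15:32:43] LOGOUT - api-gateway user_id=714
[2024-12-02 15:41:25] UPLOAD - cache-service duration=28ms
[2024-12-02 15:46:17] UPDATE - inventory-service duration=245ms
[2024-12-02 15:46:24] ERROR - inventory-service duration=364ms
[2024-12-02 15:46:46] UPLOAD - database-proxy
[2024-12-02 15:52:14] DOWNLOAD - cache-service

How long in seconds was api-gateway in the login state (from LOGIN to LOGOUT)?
1483

To calculate state duration:

1. Find LOGIN event for api-gateway: 2024-12-02 15:08:00
2. Find LOGOUT event for api-gateway: 2024-12-02 15:32:43
3. Calculate duration: 2024-12-02 15:32:43 - 2024-12-02 15:08:00 = 1483 seconds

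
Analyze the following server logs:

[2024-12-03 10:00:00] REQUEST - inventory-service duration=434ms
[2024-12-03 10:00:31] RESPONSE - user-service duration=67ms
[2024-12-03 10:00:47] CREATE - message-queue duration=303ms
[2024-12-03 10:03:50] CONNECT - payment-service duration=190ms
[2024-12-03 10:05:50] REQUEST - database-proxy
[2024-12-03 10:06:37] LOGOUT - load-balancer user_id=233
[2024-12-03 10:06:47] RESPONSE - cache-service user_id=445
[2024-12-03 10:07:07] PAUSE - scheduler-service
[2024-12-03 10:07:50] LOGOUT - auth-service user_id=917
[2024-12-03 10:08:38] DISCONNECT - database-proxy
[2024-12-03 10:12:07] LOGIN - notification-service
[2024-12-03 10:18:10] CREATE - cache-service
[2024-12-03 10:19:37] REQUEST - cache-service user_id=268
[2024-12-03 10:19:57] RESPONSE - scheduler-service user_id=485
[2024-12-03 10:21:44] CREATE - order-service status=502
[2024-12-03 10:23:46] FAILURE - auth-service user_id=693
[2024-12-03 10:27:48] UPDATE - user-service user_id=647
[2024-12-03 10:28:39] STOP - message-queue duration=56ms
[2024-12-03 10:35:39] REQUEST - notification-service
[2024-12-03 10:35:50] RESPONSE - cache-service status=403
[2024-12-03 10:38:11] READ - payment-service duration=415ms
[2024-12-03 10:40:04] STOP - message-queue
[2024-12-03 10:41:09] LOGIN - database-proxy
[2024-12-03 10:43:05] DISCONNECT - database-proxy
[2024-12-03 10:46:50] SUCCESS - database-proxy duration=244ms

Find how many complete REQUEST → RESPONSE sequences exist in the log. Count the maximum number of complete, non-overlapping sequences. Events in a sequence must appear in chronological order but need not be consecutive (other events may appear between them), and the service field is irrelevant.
4

To count sequences:

1. Look for pattern: REQUEST → RESPONSE
2. Greedily scan the log in chronological order, matching each sequence element in turn (ignoring service)
3. Each time the full pattern completes, increment the count and restart matching from the next event
4. Complete non-overlapping sequences found: 4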